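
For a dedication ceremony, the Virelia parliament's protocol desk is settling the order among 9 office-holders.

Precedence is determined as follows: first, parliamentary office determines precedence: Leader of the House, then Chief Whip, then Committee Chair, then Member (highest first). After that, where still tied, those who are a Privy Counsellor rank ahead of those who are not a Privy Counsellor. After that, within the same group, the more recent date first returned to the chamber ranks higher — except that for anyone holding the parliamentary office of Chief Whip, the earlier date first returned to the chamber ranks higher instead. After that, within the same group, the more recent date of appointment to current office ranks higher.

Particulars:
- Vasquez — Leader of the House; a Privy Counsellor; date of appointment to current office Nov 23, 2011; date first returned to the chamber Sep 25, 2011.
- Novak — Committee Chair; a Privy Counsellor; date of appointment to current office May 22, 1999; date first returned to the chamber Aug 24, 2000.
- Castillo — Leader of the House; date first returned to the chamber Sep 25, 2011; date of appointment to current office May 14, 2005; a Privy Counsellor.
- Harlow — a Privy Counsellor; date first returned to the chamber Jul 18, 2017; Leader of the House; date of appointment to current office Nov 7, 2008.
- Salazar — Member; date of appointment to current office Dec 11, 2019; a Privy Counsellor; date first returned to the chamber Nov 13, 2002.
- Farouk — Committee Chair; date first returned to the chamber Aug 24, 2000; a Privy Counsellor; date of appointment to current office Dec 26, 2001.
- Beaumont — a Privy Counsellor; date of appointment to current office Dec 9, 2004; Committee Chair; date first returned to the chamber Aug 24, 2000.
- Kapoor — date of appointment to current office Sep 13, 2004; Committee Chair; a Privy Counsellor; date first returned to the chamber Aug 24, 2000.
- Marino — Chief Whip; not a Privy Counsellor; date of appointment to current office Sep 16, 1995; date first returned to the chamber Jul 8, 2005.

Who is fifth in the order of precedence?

Beaumont

By parliamentary office: Harlow, Vasquez and Castillo (Leader of the House); then Marino (Chief Whip); then Beaumont, Kapoor, Farouk and Novak (Committee Chair); then Salazar (Member).
Harlow, Vasquez and Castillo are each a Privy Counsellor, so the next rule applies.
Among Harlow, Vasquez and Castillo, by date first returned to the chamber (later first): Harlow (Jul 18, 2017) before Vasquez and Castillo (Sep 25, 2011).
Among Vasquez and Castillo, by date of appointment to current office (later first): Vasquez (Nov 23, 2011) before Castillo (May 14, 2005).
Beaumont, Kapoor, Farouk and Novak are each a Privy Counsellor, so the next rule applies.
Beaumont, Kapoor, Farouk and Novak all have date first returned to the chamber Aug 24, 2000, so the next rule applies.
Among Beaumont, Kapoor, Farouk and Novak, by date of appointment to current office (later first): Beaumont (Dec 9, 2004) before Kapoor (Sep 13, 2004) before Farouk (Dec 26, 2001) before Novak (May 22, 1999).
Order: Harlow, Vasquez, Castillo, Marino, Beaumont, Kapoor, Farouk, Novak, Salazar.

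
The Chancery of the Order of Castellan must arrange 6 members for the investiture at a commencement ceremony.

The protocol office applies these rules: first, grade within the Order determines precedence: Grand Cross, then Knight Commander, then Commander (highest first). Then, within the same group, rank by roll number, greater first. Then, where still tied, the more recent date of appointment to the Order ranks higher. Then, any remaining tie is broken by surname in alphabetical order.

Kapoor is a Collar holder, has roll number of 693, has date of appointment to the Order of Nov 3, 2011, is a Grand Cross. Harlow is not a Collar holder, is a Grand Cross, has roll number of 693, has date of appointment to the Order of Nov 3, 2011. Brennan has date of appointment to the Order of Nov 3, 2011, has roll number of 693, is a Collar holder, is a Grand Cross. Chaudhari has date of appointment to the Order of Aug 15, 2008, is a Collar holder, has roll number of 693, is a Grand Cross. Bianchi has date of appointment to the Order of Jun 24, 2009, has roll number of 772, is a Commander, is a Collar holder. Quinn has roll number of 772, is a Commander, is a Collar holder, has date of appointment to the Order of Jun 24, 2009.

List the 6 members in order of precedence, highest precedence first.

By grade within the Order: Brennan, Harlow, Kapoor and Chaudhari (Grand Cross); then Bianchi and Quinn (Commander).
Brennan, Harlow, Kapoor and Chaudhari all have roll number 693, so the next rule applies.
Among Brennan, Harlow, Kapoor and Chaudhari, by date of appointment to the Order (later first): Brennan, Harlow and Kapoor (Nov 3, 2011) before Chaudhari (Aug 15, 2008).
Among Brennan, Harlow and Kapoor, alphabetically by surname: Brennan before Harlow before Kapoor.
Bianchi and Quinn both have roll number 772, so the next rule applies.
Bianchi and Quinn both have date of appointment to the Order Jun 24, 2009, so the next rule applies.
Among Bianchi and Quinn, alphabetically by surname: Bianchi before Quinn.
Full order: Brennan, Harlow, Kapoor, Chaudhari, Bianchi, Quinn.

Brennan, Harlow, Kapoor, Chaudhari, Bianchi, Quinn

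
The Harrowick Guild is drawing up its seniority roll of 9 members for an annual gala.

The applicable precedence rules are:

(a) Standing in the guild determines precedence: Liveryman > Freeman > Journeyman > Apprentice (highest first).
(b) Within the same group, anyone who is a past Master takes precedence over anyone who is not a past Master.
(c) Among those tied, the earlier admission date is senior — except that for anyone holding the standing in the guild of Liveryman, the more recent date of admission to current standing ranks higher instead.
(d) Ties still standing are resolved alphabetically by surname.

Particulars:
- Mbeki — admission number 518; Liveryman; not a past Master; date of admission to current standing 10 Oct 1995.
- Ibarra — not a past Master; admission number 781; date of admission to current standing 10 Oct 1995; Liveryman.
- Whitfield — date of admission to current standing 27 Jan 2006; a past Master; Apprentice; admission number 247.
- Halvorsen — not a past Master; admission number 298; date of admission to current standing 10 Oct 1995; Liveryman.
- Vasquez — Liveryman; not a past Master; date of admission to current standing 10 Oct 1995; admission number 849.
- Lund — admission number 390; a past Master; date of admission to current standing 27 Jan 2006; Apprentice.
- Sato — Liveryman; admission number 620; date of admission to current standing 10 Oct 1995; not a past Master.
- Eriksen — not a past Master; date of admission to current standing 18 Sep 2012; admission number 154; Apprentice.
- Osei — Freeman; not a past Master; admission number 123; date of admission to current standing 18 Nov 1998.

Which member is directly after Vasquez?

Osei

By standing in the guild: Halvorsen, Ibarra, Mbeki, Sato and Vasquez (Liveryman); then Osei (Freeman); then Lund, Whitfield and Eriksen (Apprentice).
Halvorsen, Ibarra, Mbeki, Sato and Vasquez are each not a past Master, so the next rule applies.
Halvorsen, Ibarra, Mbeki, Sato and Vasquez all have date of admission to current standing 10 Oct 1995, so the next rule applies.
Among Halvorsen, Ibarra, Mbeki, Sato and Vasquez, alphabetically by surname: Halvorsen before Ibarra before Mbeki before Sato before Vasquez.
Among Lund, Whitfield and Eriksen, a past Master before not a past Master: Lund and Whitfield (a past Master) before Eriksen (not a past Master).
Lund and Whitfield both have date of admission to current standing 27 Jan 2006, so the next rule applies.
Among Lund and Whitfield, alphabetically by surname: Lund before Whitfield.
Order: Halvorsen, Ibarra, Mbeki, Sato, Vasquez, Osei, Lund, Whitfield, Eriksen.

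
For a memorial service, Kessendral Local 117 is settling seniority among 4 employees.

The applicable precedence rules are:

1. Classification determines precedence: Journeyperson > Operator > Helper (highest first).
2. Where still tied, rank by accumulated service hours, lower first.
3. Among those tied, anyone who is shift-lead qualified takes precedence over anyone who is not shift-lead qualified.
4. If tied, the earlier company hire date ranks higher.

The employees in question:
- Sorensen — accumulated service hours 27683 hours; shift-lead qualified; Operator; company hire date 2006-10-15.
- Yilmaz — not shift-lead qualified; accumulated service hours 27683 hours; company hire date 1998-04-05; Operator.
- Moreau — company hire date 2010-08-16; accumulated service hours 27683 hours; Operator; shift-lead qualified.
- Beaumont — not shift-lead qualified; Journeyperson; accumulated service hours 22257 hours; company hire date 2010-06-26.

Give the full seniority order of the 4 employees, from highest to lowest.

Beaumont, Sorensen, Moreau, Yilmaz

By classification: Beaumont (Journeyperson); then Sorensen, Moreau and Yilmaz (Operator).
Sorensen, Moreau and Yilmaz all have accumulated service hours 27683 hours, so the next rule applies.
Among Sorensen, Moreau and Yilmaz, shift-lead qualified before not shift-lead qualified: Sorensen and Moreau (shift-lead qualified) before Yilmaz (not shift-lead qualified).
Among Sorensen and Moreau, by company hire date (earlier first): Sorensen (2006-10-15) before Moreau (2010-08-16).
Full order: Beaumont, Sorensen, Moreau, Yilmaz.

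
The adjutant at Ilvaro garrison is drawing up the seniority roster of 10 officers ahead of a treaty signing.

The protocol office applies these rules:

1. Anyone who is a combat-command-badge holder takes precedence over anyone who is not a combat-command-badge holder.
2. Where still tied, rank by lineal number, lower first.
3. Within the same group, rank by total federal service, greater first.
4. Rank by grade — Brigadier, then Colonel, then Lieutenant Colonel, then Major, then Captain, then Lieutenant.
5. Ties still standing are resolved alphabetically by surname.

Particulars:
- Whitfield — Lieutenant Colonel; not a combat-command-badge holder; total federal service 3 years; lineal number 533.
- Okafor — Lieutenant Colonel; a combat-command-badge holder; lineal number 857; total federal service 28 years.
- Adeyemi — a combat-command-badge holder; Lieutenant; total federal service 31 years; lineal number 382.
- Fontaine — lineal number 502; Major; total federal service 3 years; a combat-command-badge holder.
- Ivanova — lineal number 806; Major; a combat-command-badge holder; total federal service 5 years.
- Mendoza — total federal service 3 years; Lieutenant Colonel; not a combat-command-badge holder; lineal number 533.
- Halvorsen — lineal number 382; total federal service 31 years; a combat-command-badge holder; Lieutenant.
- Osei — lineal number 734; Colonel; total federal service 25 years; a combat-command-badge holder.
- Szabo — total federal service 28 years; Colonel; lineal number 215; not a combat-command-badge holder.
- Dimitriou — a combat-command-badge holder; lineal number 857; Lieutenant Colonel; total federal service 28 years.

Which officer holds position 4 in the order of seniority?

Osei

By the first rule: Adeyemi, Halvorsen, Fontaine, Osei, Ivanova, Dimitriou and Okafor (each a combat-command-badge holder); then Szabo, Mendoza and Whitfield (each not a combat-command-badge holder).
Among Adeyemi, Halvorsen, Fontaine, Osei, Ivanova, Dimitriou and Okafor, by lineal number (lower first): Adeyemi and Halvorsen (382) before Fontaine (502) before Osei (734) before Ivanova (806) before Dimitriou and Okafor (857).
Adeyemi and Halvorsen both have total federal service 31 years, so the next rule applies.
Adeyemi and Halvorsen are each Lieutenant, so the next rule applies.
Among Adeyemi and Halvorsen, alphabetically by surname: Adeyemi before Halvorsen.
Dimitriou and Okafor both have total federal service 28 years, so the next rule applies.
Dimitriou and Okafor are each Lieutenant Colonel, so the next rule applies.
Among Dimitriou and Okafor, alphabetically by surname: Dimitriou before Okafor.
Among Szabo, Mendoza and Whitfield, by lineal number (lower first): Szabo (215) before Mendoza and Whitfield (533).
Mendoza and Whitfield both have total federal service 3 years, so the next rule applies.
Mendoza and Whitfield are each Lieutenant Colonel, so the next rule applies.
Among Mendoza and Whitfield, alphabetically by surname: Mendoza before Whitfield.
Order: Adeyemi, Halvorsen, Fontaine, Osei, Ivanova, Dimitriou, Okafor, Szabo, Mendoza, Whitfield.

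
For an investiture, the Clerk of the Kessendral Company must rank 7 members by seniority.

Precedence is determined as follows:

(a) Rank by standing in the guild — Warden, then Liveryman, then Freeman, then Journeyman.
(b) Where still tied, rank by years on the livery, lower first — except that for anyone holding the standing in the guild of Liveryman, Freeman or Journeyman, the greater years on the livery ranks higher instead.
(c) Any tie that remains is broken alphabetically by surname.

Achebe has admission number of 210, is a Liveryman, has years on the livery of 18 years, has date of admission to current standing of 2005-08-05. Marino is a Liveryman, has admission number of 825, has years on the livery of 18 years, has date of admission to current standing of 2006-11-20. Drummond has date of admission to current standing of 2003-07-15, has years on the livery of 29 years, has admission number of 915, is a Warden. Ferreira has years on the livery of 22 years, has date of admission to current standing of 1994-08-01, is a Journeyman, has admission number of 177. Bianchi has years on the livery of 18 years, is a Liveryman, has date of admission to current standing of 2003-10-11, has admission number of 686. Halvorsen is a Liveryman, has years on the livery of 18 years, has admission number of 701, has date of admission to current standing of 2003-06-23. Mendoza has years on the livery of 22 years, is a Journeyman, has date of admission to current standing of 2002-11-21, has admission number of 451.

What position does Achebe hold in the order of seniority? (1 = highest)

2

By standing in the guild: Drummond (Warden); then Achebe, Bianchi, Halvorsen and Marino (Liveryman); then Ferreira and Mendoza (Journeyman).
Achebe, Bianchi, Halvorsen and Marino all have years on the livery 18 years, so the next rule applies.
Among Achebe, Bianchi, Halvorsen and Marino, alphabetically by surname: Achebe before Bianchi before Halvorsen before Marino.
Ferreira and Mendoza both have years on the livery 22 years, so the next rule applies.
Among Ferreira and Mendoza, alphabetically by surname: Ferreira before Mendoza.
Order: Drummond, Achebe, Bianchi, Halvorsen, Marino, Ferreira, Mendoza. So position 2.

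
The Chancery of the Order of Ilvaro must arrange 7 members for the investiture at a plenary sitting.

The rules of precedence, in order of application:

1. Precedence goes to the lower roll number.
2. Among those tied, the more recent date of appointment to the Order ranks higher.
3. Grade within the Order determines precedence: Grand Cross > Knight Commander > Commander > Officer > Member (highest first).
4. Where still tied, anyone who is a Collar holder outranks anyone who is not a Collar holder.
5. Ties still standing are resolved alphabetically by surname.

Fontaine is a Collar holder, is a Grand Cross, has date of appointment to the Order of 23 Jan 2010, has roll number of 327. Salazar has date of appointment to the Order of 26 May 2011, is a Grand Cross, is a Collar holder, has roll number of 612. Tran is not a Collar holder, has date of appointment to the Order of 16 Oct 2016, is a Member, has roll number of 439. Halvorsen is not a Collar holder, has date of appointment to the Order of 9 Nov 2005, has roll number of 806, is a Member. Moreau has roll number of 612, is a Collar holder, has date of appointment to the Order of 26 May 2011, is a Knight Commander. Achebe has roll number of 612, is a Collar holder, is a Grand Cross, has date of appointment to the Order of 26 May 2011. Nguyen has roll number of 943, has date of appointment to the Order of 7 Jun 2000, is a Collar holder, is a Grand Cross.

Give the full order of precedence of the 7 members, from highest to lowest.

By roll number (lower first): Fontaine (327); then Tran (439); then Achebe, Salazar and Moreau (each 612); then Halvorsen (806); then Nguyen (943).
Achebe, Salazar and Moreau all have date of appointment to the Order 26 May 2011, so the next rule applies.
Among Achebe, Salazar and Moreau, by grade within the Order: Achebe and Salazar (Grand Cross) before Moreau (Knight Commander).
Achebe and Salazar are each a Collar holder, so the next rule applies.
Among Achebe and Salazar, alphabetically by surname: Achebe before Salazar.
Full order: Fontaine, Tran, Achebe, Salazar, Moreau, Halvorsen, Nguyen.

Fontaine, Tran, Achebe, Salazar, Moreau, Halvorsen, Nguyen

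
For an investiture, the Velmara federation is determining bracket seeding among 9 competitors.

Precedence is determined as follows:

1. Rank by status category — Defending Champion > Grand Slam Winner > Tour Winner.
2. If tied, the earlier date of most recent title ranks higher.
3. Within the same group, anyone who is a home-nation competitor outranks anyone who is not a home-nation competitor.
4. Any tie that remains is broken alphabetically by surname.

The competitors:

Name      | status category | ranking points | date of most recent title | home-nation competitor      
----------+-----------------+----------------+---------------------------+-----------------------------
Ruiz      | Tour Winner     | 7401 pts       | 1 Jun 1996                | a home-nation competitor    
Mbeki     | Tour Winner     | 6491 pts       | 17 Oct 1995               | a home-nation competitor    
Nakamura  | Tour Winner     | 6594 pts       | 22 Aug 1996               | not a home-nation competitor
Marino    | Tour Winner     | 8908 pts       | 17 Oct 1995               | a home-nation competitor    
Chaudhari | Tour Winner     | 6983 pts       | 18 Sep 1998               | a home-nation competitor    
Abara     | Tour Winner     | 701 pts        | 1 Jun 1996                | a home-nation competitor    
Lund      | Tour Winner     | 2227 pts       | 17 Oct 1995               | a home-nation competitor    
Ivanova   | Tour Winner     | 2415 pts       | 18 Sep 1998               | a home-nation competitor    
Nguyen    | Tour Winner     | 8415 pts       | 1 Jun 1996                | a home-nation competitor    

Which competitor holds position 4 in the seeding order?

By status category: Lund, Marino, Mbeki, Abara, Nguyen, Ruiz, Nakamura, Chaudhari and Ivanova (Tour Winner).
Among Lund, Marino, Mbeki, Abara, Nguyen, Ruiz, Nakamura, Chaudhari and Ivanova, by date of most recent title (earlier first): Lund, Marino and Mbeki (17 Oct 1995) before Abara, Nguyen and Ruiz (1 Jun 1996) before Nakamura (22 Aug 1996) before Chaudhari and Ivanova (18 Sep 1998).
Lund, Marino and Mbeki are each a home-nation competitor, so the next rule applies.
Among Lund, Marino and Mbeki, alphabetically by surname: Lund before Marino before Mbeki.
Abara, Nguyen and Ruiz are each a home-nation competitor, so the next rule applies.
Among Abara, Nguyen and Ruiz, alphabetically by surname: Abara before Nguyen before Ruiz.
Chaudhari and Ivanova are each a home-nation competitor, so the next rule applies.
Among Chaudhari and Ivanova, alphabetically by surname: Chaudhari before Ivanova.
Order: Lund, Marino, Mbeki, Abara, Nguyen, Ruiz, Nakamura, Chaudhari, Ivanova.

Abara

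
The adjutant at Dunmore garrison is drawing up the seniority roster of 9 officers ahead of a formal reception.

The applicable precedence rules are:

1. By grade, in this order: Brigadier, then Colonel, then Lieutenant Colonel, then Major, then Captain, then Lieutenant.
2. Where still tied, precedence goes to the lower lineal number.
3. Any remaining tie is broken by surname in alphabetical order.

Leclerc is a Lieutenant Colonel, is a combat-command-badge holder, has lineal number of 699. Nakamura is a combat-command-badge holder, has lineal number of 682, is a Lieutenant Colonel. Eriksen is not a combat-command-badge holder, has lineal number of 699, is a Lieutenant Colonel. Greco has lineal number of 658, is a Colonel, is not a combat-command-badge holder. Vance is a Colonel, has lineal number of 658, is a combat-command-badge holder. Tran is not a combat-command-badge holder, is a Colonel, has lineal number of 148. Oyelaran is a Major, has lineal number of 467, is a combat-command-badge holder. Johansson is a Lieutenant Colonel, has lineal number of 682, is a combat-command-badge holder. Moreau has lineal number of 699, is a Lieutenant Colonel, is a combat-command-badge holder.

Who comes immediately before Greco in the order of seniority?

Tran

By grade: Tran, Greco and Vance (Colonel); then Johansson, Nakamura, Eriksen, Leclerc and Moreau (Lieutenant Colonel); then Oyelaran (Major).
Among Tran, Greco and Vance, by lineal number (lower first): Tran (148) before Greco and Vance (658).
Among Greco and Vance, alphabetically by surname: Greco before Vance.
Among Johansson, Nakamura, Eriksen, Leclerc and Moreau, by lineal number (lower first): Johansson and Nakamura (682) before Eriksen, Leclerc and Moreau (699).
Among Johansson and Nakamura, alphabetically by surname: Johansson before Nakamura.
Among Eriksen, Leclerc and Moreau, alphabetically by surname: Eriksen before Leclerc before Moreau.
Order: Tran, Greco, Vance, Johansson, Nakamura, Eriksen, Leclerc, Moreau, Oyelaran.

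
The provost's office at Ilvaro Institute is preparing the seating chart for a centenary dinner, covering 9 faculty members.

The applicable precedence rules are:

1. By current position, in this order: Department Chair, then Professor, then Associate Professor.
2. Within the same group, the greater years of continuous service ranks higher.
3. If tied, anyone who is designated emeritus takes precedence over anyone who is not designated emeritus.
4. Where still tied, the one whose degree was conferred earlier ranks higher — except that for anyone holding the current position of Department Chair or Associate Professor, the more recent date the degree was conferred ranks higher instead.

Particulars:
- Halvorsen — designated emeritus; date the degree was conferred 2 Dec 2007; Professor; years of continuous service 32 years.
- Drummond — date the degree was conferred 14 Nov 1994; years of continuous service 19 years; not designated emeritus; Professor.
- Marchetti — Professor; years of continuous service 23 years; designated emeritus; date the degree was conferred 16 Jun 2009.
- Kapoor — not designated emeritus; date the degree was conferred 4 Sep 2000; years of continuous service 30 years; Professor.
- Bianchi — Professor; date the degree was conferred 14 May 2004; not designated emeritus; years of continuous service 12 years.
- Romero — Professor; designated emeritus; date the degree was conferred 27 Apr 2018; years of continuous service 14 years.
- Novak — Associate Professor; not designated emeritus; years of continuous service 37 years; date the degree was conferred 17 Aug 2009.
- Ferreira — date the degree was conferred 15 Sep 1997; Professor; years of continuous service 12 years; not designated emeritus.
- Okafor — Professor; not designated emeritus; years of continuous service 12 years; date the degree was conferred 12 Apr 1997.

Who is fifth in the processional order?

By current position: Halvorsen, Kapoor, Marchetti, Drummond, Romero, Okafor, Ferreira and Bianchi (Professor); then Novak (Associate Professor).
Among Halvorsen, Kapoor, Marchetti, Drummond, Romero, Okafor, Ferreira and Bianchi, by years of continuous service (higher first): Halvorsen (32 years) before Kapoor (30 years) before Marchetti (23 years) before Drummond (19 years) before Romero (14 years) before Okafor, Ferreira and Bianchi (12 years).
Okafor, Ferreira and Bianchi are each not designated emeritus, so the next rule applies.
Among Okafor, Ferreira and Bianchi, by date the degree was conferred (earlier first): Okafor (12 Apr 1997) before Ferreira (15 Sep 1997) before Bianchi (14 May 2004).
Order: Halvorsen, Kapoor, Marchetti, Drummond, Romero, Okafor, Ferreira, Bianchi, Novak.

Romero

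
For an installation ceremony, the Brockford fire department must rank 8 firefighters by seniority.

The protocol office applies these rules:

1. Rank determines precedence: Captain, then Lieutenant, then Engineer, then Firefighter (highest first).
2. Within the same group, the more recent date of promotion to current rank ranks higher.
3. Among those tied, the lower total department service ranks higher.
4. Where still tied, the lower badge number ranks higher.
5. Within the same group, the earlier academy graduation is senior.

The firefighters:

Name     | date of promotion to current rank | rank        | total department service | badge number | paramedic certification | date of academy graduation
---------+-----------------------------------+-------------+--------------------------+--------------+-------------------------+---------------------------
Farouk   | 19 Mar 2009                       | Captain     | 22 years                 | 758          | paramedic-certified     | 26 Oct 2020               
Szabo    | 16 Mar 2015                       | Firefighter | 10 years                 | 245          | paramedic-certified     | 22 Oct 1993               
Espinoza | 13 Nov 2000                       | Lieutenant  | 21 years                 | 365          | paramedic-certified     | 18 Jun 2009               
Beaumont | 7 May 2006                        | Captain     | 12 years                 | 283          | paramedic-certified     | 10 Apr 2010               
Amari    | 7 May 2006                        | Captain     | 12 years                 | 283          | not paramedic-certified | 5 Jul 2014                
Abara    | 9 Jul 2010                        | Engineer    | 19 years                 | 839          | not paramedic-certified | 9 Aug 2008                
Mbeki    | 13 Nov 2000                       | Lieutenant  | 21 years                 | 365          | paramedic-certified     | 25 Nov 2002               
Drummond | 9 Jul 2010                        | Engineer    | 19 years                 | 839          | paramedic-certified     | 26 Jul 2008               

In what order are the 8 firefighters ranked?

Farouk, Beaumont, Amari, Mbeki, Espinoza, Drummond, Abara, Szabo

By rank: Farouk, Beaumont and Amari (Captain); then Mbeki and Espinoza (Lieutenant); then Drummond and Abara (Engineer); then Szabo (Firefighter).
Among Farouk, Beaumont and Amari, by date of promotion to current rank (later first): Farouk (19 Mar 2009) before Beaumont and Amari (7 May 2006).
Beaumont and Amari both have total department service 12 years, so the next rule applies.
Beaumont and Amari both have badge number 283, so the next rule applies.
Among Beaumont and Amari, by date of academy graduation (earlier first): Beaumont (10 Apr 2010) before Amari (5 Jul 2014).
Mbeki and Espinoza both have date of promotion to current rank 13 Nov 2000, so the next rule applies.
Mbeki and Espinoza both have total department service 21 years, so the next rule applies.
Mbeki and Espinoza both have badge number 365, so the next rule applies.
Among Mbeki and Espinoza, by date of academy graduation (earlier first): Mbeki (25 Nov 2002) before Espinoza (18 Jun 2009).
Drummond and Abara both have date of promotion to current rank 9 Jul 2010, so the next rule applies.
Drummond and Abara both have total department service 19 years, so the next rule applies.
Drummond and Abara both have badge number 839, so the next rule applies.
Among Drummond and Abara, by date of academy graduation (earlier first): Drummond (26 Jul 2008) before Abara (9 Aug 2008).
Full order: Farouk, Beaumont, Amari, Mbeki, Espinoza, Drummond, Abara, Szabo.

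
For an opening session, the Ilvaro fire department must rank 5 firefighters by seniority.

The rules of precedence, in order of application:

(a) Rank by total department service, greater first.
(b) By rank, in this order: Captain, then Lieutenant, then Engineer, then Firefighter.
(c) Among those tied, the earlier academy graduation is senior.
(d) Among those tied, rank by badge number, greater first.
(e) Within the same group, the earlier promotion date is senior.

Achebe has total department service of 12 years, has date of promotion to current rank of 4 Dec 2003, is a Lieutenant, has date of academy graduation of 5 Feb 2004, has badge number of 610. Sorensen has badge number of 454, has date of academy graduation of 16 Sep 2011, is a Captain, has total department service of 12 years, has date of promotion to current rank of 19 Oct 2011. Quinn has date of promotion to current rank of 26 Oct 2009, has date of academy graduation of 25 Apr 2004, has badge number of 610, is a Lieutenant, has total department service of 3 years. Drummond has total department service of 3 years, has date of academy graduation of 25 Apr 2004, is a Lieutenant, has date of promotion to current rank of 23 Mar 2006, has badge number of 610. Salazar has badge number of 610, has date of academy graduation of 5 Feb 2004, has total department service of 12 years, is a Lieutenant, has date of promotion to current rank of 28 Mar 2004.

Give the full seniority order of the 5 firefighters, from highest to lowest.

Sorensen, Achebe, Salazar, Drummond, Quinn

By total department service (higher first): Sorensen, Achebe and Salazar (each 12 years); then Drummond and Quinn (both 3 years).
Among Sorensen, Achebe and Salazar, by rank: Sorensen (Captain) before Achebe and Salazar (Lieutenant).
Achebe and Salazar both have date of academy graduation 5 Feb 2004, so the next rule applies.
Achebe and Salazar both have badge number 610, so the next rule applies.
Among Achebe and Salazar, by date of promotion to current rank (earlier first): Achebe (4 Dec 2003) before Salazar (28 Mar 2004).
Drummond and Quinn are each Lieutenant, so the next rule applies.
Drummond and Quinn both have date of academy graduation 25 Apr 2004, so the next rule applies.
Drummond and Quinn both have badge number 610, so the next rule applies.
Among Drummond and Quinn, by date of promotion to current rank (earlier first): Drummond (23 Mar 2006) before Quinn (26 Oct 2009).
Full order: Sorensen, Achebe, Salazar, Drummond, Quinn.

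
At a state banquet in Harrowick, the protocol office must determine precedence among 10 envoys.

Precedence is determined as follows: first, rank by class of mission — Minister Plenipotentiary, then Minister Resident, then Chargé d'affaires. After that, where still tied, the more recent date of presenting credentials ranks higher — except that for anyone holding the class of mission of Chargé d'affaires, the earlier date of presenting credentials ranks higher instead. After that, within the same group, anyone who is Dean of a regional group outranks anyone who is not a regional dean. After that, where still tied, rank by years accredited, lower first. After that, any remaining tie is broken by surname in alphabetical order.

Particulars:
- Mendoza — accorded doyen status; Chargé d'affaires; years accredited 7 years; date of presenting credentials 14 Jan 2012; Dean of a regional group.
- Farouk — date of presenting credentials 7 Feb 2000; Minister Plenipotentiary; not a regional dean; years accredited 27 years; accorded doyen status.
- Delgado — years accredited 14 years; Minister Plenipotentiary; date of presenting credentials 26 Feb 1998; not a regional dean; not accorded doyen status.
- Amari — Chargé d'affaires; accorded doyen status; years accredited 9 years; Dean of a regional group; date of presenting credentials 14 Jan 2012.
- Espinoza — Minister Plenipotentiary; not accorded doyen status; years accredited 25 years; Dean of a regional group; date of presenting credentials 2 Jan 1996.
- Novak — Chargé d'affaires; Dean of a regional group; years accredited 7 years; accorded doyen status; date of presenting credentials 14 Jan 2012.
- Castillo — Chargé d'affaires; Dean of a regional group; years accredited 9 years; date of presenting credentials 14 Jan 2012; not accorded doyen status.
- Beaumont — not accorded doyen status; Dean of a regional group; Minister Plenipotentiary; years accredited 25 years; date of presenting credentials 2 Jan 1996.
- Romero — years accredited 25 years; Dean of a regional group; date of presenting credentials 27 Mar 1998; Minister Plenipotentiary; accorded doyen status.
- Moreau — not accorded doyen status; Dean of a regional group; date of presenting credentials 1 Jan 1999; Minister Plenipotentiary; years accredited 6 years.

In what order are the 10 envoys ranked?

Farouk, Moreau, Romero, Delgado, Beaumont, Espinoza, Mendoza, Novak, Amari, Castillo

By class of mission: Farouk, Moreau, Romero, Delgado, Beaumont and Espinoza (Minister Plenipotentiary); then Mendoza, Novak, Amari and Castillo (Chargé d'affaires).
Among Farouk, Moreau, Romero, Delgado, Beaumont and Espinoza, by date of presenting credentials (later first): Farouk (7 Feb 2000) before Moreau (1 Jan 1999) before Romero (27 Mar 1998) before Delgado (26 Feb 1998) before Beaumont and Espinoza (2 Jan 1996).
Beaumont and Espinoza are each Dean of a regional group, so the next rule applies.
Beaumont and Espinoza both have years accredited 25 years, so the next rule applies.
Among Beaumont and Espinoza, alphabetically by surname: Beaumont before Espinoza.
Mendoza, Novak, Amari and Castillo all have date of presenting credentials 14 Jan 2012, so the next rule applies.
Mendoza, Novak, Amari and Castillo are each Dean of a regional group, so the next rule applies.
Among Mendoza, Novak, Amari and Castillo, by years accredited (lower first): Mendoza and Novak (7 years) before Amari and Castillo (9 years).
Among Mendoza and Novak, alphabetically by surname: Mendoza before Novak.
Among Amari and Castillo, alphabetically by surname: Amari before Castillo.
Full order: Farouk, Moreau, Romero, Delgado, Beaumont, Espinoza, Mendoza, Novak, Amari, Castillo.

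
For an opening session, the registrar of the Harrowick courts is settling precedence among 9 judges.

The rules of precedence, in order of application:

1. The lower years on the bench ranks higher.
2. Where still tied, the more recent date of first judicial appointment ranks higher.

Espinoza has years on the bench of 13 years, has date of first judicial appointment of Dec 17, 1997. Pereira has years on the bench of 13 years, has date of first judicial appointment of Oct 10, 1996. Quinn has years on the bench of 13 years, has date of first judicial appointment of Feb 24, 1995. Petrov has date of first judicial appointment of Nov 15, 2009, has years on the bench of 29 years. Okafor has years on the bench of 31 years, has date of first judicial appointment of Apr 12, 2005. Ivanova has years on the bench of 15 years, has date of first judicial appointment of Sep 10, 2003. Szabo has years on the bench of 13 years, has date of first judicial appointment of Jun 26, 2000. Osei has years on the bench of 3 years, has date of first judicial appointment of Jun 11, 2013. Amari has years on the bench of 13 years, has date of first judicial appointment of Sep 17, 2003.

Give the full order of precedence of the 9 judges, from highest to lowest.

Osei, Amari, Szabo, Espinoza, Pereira, Quinn, Ivanova, Petrov, Okafor

By years on the bench (lower first): Osei (3 years); then Amari, Szabo, Espinoza, Pereira and Quinn (each 13 years); then Ivanova (15 years); then Petrov (29 years); then Okafor (31 years).
Among Amari, Szabo, Espinoza, Pereira and Quinn, by date of first judicial appointment (later first): Amari (Sep 17, 2003) before Szabo (Jun 26, 2000) before Espinoza (Dec 17, 1997) before Pereira (Oct 10, 1996) before Quinn (Feb 24, 1995).
Full order: Osei, Amari, Szabo, Espinoza, Pereira, Quinn, Ivanova, Petrov, Okafor.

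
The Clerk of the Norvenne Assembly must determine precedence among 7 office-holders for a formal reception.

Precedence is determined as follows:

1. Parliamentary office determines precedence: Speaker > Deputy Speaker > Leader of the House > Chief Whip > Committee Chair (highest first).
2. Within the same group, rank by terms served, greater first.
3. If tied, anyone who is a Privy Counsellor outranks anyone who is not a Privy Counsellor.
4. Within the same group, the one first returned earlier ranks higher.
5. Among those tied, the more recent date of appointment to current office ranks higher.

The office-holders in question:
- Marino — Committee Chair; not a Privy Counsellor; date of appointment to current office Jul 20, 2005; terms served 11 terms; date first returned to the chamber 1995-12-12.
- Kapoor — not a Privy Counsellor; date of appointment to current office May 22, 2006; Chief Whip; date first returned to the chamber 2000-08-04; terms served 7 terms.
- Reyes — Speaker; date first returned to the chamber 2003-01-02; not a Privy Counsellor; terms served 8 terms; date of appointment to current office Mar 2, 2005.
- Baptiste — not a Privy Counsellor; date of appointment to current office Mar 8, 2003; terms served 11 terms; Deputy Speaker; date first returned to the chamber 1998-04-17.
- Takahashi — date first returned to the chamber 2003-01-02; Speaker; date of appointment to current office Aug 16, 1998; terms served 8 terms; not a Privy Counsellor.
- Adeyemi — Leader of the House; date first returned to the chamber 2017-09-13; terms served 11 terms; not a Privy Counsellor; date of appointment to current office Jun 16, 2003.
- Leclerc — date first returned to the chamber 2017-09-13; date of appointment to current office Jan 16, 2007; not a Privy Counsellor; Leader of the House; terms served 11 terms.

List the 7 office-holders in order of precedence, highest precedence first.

By parliamentary office: Reyes and Takahashi (Speaker); then Baptiste (Deputy Speaker); then Leclerc and Adeyemi (Leader of the House); then Kapoor (Chief Whip); then Marino (Committee Chair).
Reyes and Takahashi both have terms served 8 terms, so the next rule applies.
Reyes and Takahashi are each not a Privy Counsellor, so the next rule applies.
Reyes and Takahashi both have date first returned to the chamber 2003-01-02, so the next rule applies.
Among Reyes and Takahashi, by date of appointment to current office (later first): Reyes (Mar 2, 2005) before Takahashi (Aug 16, 1998).
Leclerc and Adeyemi both have terms served 11 terms, so the next rule applies.
Leclerc and Adeyemi are each not a Privy Counsellor, so the next rule applies.
Leclerc and Adeyemi both have date first returned to the chamber 2017-09-13, so the next rule applies.
Among Leclerc and Adeyemi, by date of appointment to current office (later first): Leclerc (Jan 16, 2007) before Adeyemi (Jun 16, 2003).
Full order: Reyes, Takahashi, Baptiste, Leclerc, Adeyemi, Kapoor, Marino.

Reyes, Takahashi, Baptiste, Leclerc, Adeyemi, Kapoor, Marino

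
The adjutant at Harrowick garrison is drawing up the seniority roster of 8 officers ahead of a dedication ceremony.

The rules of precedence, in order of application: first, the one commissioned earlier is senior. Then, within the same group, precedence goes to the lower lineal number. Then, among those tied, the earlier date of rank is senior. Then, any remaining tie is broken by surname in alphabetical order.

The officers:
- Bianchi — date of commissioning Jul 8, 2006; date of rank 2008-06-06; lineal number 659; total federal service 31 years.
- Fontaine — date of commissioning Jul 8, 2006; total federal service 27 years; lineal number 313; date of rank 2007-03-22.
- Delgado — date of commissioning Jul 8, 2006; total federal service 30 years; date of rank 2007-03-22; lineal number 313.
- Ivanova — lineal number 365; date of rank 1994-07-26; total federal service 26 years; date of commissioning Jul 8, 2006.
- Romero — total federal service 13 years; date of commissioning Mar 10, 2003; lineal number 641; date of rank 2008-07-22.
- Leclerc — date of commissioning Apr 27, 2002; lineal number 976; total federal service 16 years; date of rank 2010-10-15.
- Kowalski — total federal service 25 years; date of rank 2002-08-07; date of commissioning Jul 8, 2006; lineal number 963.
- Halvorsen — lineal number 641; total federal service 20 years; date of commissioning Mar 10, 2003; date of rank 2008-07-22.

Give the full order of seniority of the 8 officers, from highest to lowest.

By date of commissioning (earlier first): Leclerc (Apr 27, 2002); then Halvorsen and Romero (both Mar 10, 2003); then Delgado, Fontaine, Ivanova, Bianchi and Kowalski (each Jul 8, 2006).
Halvorsen and Romero both have lineal number 641, so the next rule applies.
Halvorsen and Romero both have date of rank 2008-07-22, so the next rule applies.
Among Halvorsen and Romero, alphabetically by surname: Halvorsen before Romero.
Among Delgado, Fontaine, Ivanova, Bianchi and Kowalski, by lineal number (lower first): Delgado and Fontaine (313) before Ivanova (365) before Bianchi (659) before Kowalski (963).
Delgado and Fontaine both have date of rank 2007-03-22, so the next rule applies.
Among Delgado and Fontaine, alphabetically by surname: Delgado before Fontaine.
Full order: Leclerc, Halvorsen, Romero, Delgado, Fontaine, Ivanova, Bianchi, Kowalski.

Leclerc, Halvorsen, Romero, Delgado, Fontaine, Ivanova, Bianchi, Kowalski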